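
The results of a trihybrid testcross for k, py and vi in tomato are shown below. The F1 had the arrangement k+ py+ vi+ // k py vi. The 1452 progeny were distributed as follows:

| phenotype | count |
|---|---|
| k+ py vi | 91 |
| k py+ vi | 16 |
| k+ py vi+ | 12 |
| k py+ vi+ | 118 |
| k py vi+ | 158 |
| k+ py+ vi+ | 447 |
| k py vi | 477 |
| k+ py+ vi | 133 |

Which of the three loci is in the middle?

py

The two rarest classes, k+ py vi+ and k py+ vi, are the double crossovers. Comparing them with the parentals, only the py allele has switched, so py is the middle locus and the order is vi – py – k.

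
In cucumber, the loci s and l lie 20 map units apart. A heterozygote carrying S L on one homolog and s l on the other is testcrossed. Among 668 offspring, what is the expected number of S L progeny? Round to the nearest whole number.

267

A map distance of 20 map units corresponds to a recombination frequency of 0.200.
The F1 is S L / s l, so S L is a parental gamete class with expected frequency (1 − r)/2 = 0.800/2 = 0.4000.
Expected number = 0.4000 × 668 = 267.20 ≈ 267.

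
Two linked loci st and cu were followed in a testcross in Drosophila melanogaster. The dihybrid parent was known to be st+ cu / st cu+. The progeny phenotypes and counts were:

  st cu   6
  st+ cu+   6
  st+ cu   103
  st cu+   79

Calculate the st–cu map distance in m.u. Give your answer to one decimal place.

6.2 m.u.

The recombinant classes are st+ cu+ and st cu: 6 + 6 = 12.
Recombination frequency = 12/194 = 0.0619 ≈ 6.2%, i.e. 6.2 m.u.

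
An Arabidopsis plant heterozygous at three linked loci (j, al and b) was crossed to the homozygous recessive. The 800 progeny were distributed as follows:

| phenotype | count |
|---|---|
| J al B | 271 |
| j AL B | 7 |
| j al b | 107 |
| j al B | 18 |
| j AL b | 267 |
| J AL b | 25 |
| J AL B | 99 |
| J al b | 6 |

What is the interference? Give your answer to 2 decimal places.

The two most frequent reciprocal classes, J al B and j AL b, are the parental types, so the F1 was J al B / j AL b.
The two rarest classes, J al b and j AL B, are the double crossovers. Comparing them with the parentals, only the b allele has switched, so b is the middle locus and the order is j – b – al.
j–b: (43 + 13)/800 = 0.0700; b–al: (206 + 13)/800 = 0.2737.
Expected DCO frequency = 0.0700 × 0.2737 ≈ 0.01916; observed = 13/800 ≈ 0.01625.
Coefficient of coincidence = 0.01625/0.01916 ≈ 0.85; interference = 1 − 0.85 = 0.15.

0.15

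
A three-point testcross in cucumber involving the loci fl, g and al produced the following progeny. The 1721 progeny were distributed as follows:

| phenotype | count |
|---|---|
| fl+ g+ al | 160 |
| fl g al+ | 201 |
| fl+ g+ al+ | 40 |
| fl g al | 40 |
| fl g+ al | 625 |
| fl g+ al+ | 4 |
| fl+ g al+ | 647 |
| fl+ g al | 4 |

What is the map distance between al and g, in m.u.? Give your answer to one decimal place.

5.1 m.u.

The two most frequent reciprocal classes, fl+ g al+ and fl g+ al, are the parental types, so the F1 was fl+ g al+ / fl g+ al.
The two rarest classes, fl+ g al and fl g+ al+, are the double crossovers. Comparing them with the parentals, only the al allele has switched, so al is the middle locus and the order is g – al – fl.
Crossovers in the g–al interval produce the single-crossover classes fl+ g+ al+ and fl g al (40 + 40 = 80) plus the double crossovers (8).
RF(g–al) = (80 + 8) / 1721 = 88/1721 = 0.0511 → 5.1 m.u.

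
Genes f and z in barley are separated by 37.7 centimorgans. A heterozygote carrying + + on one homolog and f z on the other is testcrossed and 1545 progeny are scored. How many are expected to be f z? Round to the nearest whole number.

481

A map distance of 37.7 centimorgans corresponds to a recombination frequency of 0.377.
The F1 is + + / f z, so f z is a parental gamete class with expected frequency (1 − r)/2 = 0.623/2 = 0.3115.
Expected number = 0.3115 × 1545 = 481.27 ≈ 481.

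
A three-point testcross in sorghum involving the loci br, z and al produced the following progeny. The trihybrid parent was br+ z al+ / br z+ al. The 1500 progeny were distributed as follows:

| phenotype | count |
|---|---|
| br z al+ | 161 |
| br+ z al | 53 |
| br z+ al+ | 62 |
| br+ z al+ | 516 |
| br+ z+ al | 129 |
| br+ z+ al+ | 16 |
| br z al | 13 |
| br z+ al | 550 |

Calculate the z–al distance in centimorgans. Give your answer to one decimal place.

9.6 centimorgans

The two rarest classes, br+ z+ al+ and br z al, are the double crossovers. Comparing them with the parentals, only the z allele has switched, so z is the middle locus and the order is al – z – br.
Crossovers in the al–z interval produce the single-crossover classes br+ z al and br z+ al+ (53 + 62 = 115) plus the double crossovers (29).
RF(al–z) = (115 + 29) / 1500 = 144/1500 = 0.0960 → 9.6 centimorgans.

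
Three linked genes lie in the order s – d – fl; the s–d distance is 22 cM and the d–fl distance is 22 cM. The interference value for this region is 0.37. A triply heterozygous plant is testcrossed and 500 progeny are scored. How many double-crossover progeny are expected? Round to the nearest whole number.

Map distances give recombination frequencies of 0.220 and 0.220 for the two intervals.
With interference 0.37 (so coincidence = 0.63), expected double-crossover frequency = 0.220 × 0.220 × 0.63 = 0.03049.
Expected number = 0.03049 × 500 = 15.25 ≈ 15.

15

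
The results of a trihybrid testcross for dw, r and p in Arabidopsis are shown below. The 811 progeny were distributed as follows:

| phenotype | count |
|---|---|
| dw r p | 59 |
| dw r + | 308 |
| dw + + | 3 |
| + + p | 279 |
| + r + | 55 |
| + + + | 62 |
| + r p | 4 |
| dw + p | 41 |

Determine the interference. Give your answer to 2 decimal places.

The two most frequent reciprocal classes, dw r + and + + p, are the parental types, so the F1 was dw r + / + + p.
The two rarest classes, dw + + and + r p, are the double crossovers. Comparing them with the parentals, only the r allele has switched, so r is the middle locus and the order is dw – r – p.
dw–r: (96 + 7)/811 = 0.1270; r–p: (121 + 7)/811 = 0.1578.
Expected DCO frequency = 0.1270 × 0.1578 ≈ 0.02004; observed = 7/811 ≈ 0.00863.
Coefficient of coincidence = 0.00863/0.02004 ≈ 0.43; interference = 1 − 0.43 = 0.57.

0.57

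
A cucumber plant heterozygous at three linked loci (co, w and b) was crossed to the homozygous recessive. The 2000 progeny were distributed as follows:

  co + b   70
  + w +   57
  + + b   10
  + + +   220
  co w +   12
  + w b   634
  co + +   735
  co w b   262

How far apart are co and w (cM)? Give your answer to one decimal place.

The two most frequent reciprocal classes, + w b and co + +, are the parental types, so the F1 was + w b / co + +.
The two rarest classes, + + b and co w +, are the double crossovers. Comparing them with the parentals, only the w allele has switched, so w is the middle locus and the order is co – w – b.
Crossovers in the co–w interval produce the single-crossover classes co w b and + + + (262 + 220 = 482) plus the double crossovers (22).
RF(co–w) = (482 + 22) / 2000 = 504/2000 = 0.2520 → 25.2 cM.

25.2 cM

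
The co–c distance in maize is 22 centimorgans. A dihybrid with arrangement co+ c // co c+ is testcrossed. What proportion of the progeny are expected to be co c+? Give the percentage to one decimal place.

39.0%

A map distance of 22 centimorgans corresponds to a recombination frequency of 0.220.
The F1 is co+ c / co c+, so co c+ is a parental gamete class with expected frequency (1 − r)/2 = 0.780/2 = 0.3900.
That is 0.3900 = 39.0% of the progeny.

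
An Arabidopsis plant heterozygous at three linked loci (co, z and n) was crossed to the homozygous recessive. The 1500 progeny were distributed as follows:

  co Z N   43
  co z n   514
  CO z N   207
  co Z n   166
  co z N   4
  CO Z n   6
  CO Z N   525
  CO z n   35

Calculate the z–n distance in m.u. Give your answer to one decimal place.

The two most frequent reciprocal classes, CO Z N and co z n, are the parental types, so the F1 was CO Z N / co z n.
The two rarest classes, CO Z n and co z N, are the double crossovers. Comparing them with the parentals, only the n allele has switched, so n is the middle locus and the order is co – n – z.
Crossovers in the n–z interval produce the single-crossover classes CO z N and co Z n (207 + 166 = 373) plus the double crossovers (10).
RF(n–z) = (373 + 10) / 1500 = 383/1500 = 0.2553 → 25.5 m.u.

25.5 m.u.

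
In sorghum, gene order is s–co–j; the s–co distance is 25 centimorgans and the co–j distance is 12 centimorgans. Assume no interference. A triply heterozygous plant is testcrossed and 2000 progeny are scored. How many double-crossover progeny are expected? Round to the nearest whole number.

Map distances give recombination frequencies of 0.250 and 0.120 for the two intervals.
With no interference, expected double-crossover frequency = 0.250 × 0.120 = 0.03000.
Expected number = 0.03000 × 2000 = 60.00 ≈ 60.

60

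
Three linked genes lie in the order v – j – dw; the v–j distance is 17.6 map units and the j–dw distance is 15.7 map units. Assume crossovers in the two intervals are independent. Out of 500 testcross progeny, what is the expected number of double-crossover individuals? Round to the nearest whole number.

Map distances give recombination frequencies of 0.176 and 0.157 for the two intervals.
With no interference, expected double-crossover frequency = 0.176 × 0.157 = 0.02763.
Expected number = 0.02763 × 500 = 13.82 ≈ 14.

14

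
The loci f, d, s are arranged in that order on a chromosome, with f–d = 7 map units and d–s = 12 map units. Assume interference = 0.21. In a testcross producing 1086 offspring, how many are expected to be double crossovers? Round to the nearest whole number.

Map distances give recombination frequencies of 0.070 and 0.120 for the two intervals.
With interference 0.21 (so coincidence = 0.79), expected double-crossover frequency = 0.070 × 0.120 × 0.79 = 0.00664.
Expected number = 0.00664 × 1086 = 7.21 ≈ 7.

7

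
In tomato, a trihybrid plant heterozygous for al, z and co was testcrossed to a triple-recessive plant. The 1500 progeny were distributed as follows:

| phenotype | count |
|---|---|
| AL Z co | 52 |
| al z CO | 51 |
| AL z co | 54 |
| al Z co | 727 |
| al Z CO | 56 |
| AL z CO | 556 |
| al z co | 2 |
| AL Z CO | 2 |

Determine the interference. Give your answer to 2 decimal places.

0.51

The two most frequent reciprocal classes, AL z CO and al Z co, are the parental types, so the F1 was AL z CO / al Z co.
The two rarest classes, AL Z CO and al z co, are the double crossovers. Comparing them with the parentals, only the z allele has switched, so z is the middle locus and the order is al – z – co.
al–z: (103 + 4)/1500 = 0.0713; z–co: (110 + 4)/1500 = 0.0760.
Expected DCO frequency = 0.0713 × 0.0760 ≈ 0.00542; observed = 4/1500 ≈ 0.00267.
Coefficient of coincidence = 0.00267/0.00542 ≈ 0.49; interference = 1 − 0.49 = 0.51.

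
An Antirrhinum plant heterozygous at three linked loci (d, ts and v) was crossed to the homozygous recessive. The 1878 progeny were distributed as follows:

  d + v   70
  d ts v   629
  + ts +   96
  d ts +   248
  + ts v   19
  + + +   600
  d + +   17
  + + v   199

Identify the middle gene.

The two most frequent reciprocal classes, + + + and d ts v, are the parental types, so the F1 was + + + / d ts v.
The two rarest classes, d + + and + ts v, are the double crossovers. Comparing them with the parentals, only the d allele has switched, so d is the middle locus and the order is ts – d – v.

d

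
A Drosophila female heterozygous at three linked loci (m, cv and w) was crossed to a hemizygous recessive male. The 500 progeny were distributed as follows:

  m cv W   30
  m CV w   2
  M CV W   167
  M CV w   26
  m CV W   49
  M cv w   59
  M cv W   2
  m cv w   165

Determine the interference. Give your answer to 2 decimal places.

0.70

The two most frequent reciprocal classes, M CV W and m cv w, are the parental types, so the F1 was M CV W / m cv w.
The two rarest classes, M cv W and m CV w, are the double crossovers. Comparing them with the parentals, only the cv allele has switched, so cv is the middle locus and the order is m – cv – w.
m–cv: (108 + 4)/500 = 0.2240; cv–w: (56 + 4)/500 = 0.1200.
Expected DCO frequency = 0.2240 × 0.1200 ≈ 0.02688; observed = 4/500 ≈ 0.00800.
Coefficient of coincidence = 0.00800/0.02688 ≈ 0.30; interference = 1 − 0.30 = 0.70.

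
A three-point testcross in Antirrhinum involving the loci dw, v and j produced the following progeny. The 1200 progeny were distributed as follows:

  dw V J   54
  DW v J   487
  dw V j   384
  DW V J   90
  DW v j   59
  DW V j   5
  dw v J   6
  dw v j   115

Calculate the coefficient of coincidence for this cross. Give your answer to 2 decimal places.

0.49

The two most frequent reciprocal classes, dw V j and DW v J, are the parental types, so the F1 was dw V j / DW v J.
The two rarest classes, DW V j and dw v J, are the double crossovers. Comparing them with the parentals, only the dw allele has switched, so dw is the middle locus and the order is v – dw – j.
v–dw: (205 + 11)/1200 = 0.1800; dw–j: (113 + 11)/1200 = 0.1033.
Expected DCO frequency = 0.1800 × 0.1033 ≈ 0.01859; observed = 11/1200 ≈ 0.00917.
Coefficient of coincidence = 0.00917/0.01859 ≈ 0.49.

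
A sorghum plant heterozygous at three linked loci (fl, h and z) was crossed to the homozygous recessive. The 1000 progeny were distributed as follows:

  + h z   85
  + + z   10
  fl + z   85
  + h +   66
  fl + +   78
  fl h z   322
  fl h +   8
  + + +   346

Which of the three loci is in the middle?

The two most frequent reciprocal classes, fl h z and + + +, are the parental types, so the F1 was fl h z / + + +.
The two rarest classes, fl h + and + + z, are the double crossovers. Comparing them with the parentals, only the z allele has switched, so z is the middle locus and the order is fl – z – h.

z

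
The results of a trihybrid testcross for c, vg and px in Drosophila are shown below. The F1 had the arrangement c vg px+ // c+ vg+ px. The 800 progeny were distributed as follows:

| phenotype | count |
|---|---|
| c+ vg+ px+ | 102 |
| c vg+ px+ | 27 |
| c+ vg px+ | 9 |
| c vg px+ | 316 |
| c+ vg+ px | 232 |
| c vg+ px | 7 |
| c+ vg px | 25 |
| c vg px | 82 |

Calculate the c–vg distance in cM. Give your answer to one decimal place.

8.5 cM

The two rarest classes, c+ vg px+ and c vg+ px, are the double crossovers. Comparing them with the parentals, only the c allele has switched, so c is the middle locus and the order is vg – c – px.
Crossovers in the vg–c interval produce the single-crossover classes c vg+ px+ and c+ vg px (27 + 25 = 52) plus the double crossovers (16).
RF(vg–c) = (52 + 16) / 800 = 68/800 = 0.0850 → 8.5 cM.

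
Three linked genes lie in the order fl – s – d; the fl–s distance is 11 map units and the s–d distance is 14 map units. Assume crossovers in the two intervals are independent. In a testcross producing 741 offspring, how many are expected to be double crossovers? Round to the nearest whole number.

Map distances give recombination frequencies of 0.110 and 0.140 for the two intervals.
With no interference, expected double-crossover frequency = 0.110 × 0.140 = 0.01540.
Expected number = 0.01540 × 741 = 11.41 ≈ 11.

11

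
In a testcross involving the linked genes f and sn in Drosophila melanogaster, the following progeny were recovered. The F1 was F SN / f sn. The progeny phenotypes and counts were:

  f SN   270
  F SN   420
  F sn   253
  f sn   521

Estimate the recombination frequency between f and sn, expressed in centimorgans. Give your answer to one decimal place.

35.7 centimorgans

The recombinant classes are F sn and f SN: 253 + 270 = 523.
Recombination frequency = 523/1464 = 0.3572 ≈ 35.7%, i.e. 35.7 centimorgans.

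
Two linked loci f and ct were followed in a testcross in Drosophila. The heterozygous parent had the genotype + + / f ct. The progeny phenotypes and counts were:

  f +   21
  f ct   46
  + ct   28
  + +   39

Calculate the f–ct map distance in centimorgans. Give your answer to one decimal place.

The recombinant classes are + ct and f +: 28 + 21 = 49.
Recombination frequency = 49/134 = 0.3657 ≈ 36.6%, i.e. 36.6 centimorgans.

36.6 centimorgans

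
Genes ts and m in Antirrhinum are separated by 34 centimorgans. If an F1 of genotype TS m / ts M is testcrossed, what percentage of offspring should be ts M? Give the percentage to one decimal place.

A map distance of 34 centimorgans corresponds to a recombination frequency of 0.340.
The F1 is TS m / ts M, so ts M is a parental gamete class with expected frequency (1 − r)/2 = 0.660/2 = 0.3300.
That is 0.3300 = 33.0% of the progeny.

33.0%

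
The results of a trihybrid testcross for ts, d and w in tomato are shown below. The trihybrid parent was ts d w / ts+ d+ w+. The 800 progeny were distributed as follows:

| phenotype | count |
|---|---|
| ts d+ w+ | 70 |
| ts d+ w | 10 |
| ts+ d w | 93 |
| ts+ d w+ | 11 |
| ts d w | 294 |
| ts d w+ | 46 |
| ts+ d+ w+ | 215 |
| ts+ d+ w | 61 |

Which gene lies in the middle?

The two rarest classes, ts d+ w and ts+ d w+, are the double crossovers. Comparing them with the parentals, only the d allele has switched, so d is the middle locus and the order is w – d – ts.

d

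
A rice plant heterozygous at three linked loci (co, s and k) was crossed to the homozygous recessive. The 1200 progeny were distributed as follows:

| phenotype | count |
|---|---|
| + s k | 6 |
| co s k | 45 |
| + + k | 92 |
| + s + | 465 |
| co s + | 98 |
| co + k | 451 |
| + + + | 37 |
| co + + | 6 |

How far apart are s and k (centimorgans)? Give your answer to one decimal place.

The two most frequent reciprocal classes, co + k and + s +, are the parental types, so the F1 was co + k / + s +.
The two rarest classes, co + + and + s k, are the double crossovers. Comparing them with the parentals, only the k allele has switched, so k is the middle locus and the order is co – k – s.
Crossovers in the k–s interval produce the single-crossover classes co s k and + + + (45 + 37 = 82) plus the double crossovers (12).
RF(k–s) = (82 + 12) / 1200 = 94/1200 = 0.0783 → 7.8 centimorgans.

7.8 centimorgans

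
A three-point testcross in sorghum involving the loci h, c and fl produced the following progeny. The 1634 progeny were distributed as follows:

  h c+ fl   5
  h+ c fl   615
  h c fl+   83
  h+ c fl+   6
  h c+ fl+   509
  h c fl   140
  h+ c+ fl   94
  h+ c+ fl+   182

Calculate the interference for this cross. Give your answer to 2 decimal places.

The two most frequent reciprocal classes, h c+ fl+ and h+ c fl, are the parental types, so the F1 was h c+ fl+ / h+ c fl.
The two rarest classes, h c+ fl and h+ c fl+, are the double crossovers. Comparing them with the parentals, only the fl allele has switched, so fl is the middle locus and the order is c – fl – h.
c–fl: (177 + 11)/1634 = 0.1151; fl–h: (322 + 11)/1634 = 0.2038.
Expected DCO frequency = 0.1151 × 0.2038 ≈ 0.02346; observed = 11/1634 ≈ 0.00673.
Coefficient of coincidence = 0.00673/0.02346 ≈ 0.29; interference = 1 − 0.29 = 0.71.

0.71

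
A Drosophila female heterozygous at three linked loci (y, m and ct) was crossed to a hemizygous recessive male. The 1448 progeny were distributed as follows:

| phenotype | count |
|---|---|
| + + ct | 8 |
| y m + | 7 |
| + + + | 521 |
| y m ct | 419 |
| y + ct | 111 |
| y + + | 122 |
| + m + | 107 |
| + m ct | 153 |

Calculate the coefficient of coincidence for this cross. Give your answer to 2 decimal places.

0.32

The two most frequent reciprocal classes, y m ct and + + +, are the parental types, so the F1 was y m ct / + + +.
The two rarest classes, y m + and + + ct, are the double crossovers. Comparing them with the parentals, only the ct allele has switched, so ct is the middle locus and the order is y – ct – m.
y–ct: (275 + 15)/1448 = 0.2003; ct–m: (218 + 15)/1448 = 0.1609.
Expected DCO frequency = 0.2003 × 0.1609 ≈ 0.03223; observed = 15/1448 ≈ 0.01036.
Coefficient of coincidence = 0.01036/0.03223 ≈ 0.32.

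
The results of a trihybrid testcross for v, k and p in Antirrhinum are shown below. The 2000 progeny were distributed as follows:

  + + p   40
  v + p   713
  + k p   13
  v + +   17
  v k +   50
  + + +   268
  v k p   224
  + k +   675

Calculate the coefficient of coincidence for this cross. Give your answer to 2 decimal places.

The two most frequent reciprocal classes, + k + and v + p, are the parental types, so the F1 was + k + / v + p.
The two rarest classes, + k p and v + +, are the double crossovers. Comparing them with the parentals, only the p allele has switched, so p is the middle locus and the order is v – p – k.
v–p: (90 + 30)/2000 = 0.0600; p–k: (492 + 30)/2000 = 0.2610.
Expected DCO frequency = 0.0600 × 0.2610 ≈ 0.01566; observed = 30/2000 ≈ 0.01500.
Coefficient of coincidence = 0.01500/0.01566 ≈ 0.96.

0.96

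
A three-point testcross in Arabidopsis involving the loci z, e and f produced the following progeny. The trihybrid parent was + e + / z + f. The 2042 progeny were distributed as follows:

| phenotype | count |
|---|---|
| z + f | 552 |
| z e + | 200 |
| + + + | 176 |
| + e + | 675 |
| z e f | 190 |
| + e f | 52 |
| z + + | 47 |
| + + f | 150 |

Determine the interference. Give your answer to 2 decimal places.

The two rarest classes, + e f and z + +, are the double crossovers. Comparing them with the parentals, only the f allele has switched, so f is the middle locus and the order is z – f – e.
z–f: (350 + 99)/2042 = 0.2199; f–e: (366 + 99)/2042 = 0.2277.
Expected DCO frequency = 0.2199 × 0.2277 ≈ 0.05007; observed = 99/2042 ≈ 0.04848.
Coefficient of coincidence = 0.04848/0.05007 ≈ 0.97; interference = 1 − 0.97 = 0.03.

0.03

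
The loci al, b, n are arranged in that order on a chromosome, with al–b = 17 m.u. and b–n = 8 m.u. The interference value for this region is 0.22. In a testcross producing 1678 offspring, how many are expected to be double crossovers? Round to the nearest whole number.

Map distances give recombination frequencies of 0.170 and 0.080 for the two intervals.
With interference 0.22 (so coincidence = 0.78), expected double-crossover frequency = 0.170 × 0.080 × 0.78 = 0.01061.
Expected number = 0.01061 × 1678 = 17.80 ≈ 18.

18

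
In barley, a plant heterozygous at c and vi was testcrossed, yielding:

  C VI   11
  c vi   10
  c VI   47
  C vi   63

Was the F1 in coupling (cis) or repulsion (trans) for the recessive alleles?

trans

The two most frequent classes are C vi (63) and c VI (47); these are the parental (non-recombinant) types.
So the F1 carried C vi on one chromosome and c VI on the other — the recessive alleles are on opposite chromosomes (trans / repulsion).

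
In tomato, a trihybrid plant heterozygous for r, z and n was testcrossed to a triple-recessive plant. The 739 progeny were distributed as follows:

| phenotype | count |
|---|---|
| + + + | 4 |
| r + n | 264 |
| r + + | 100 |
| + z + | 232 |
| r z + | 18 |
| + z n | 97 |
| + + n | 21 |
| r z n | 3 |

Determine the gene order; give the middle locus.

The two most frequent reciprocal classes, + z + and r + n, are the parental types, so the F1 was + z + / r + n.
The two rarest classes, + + + and r z n, are the double crossovers. Comparing them with the parentals, only the z allele has switched, so z is the middle locus and the order is r – z – n.

z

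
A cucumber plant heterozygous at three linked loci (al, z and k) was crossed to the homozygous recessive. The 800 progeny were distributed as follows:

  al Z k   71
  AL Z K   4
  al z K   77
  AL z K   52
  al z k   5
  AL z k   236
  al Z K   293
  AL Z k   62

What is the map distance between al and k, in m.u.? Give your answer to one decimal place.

16.5 m.u.

The two most frequent reciprocal classes, AL z k and al Z K, are the parental types, so the F1 was AL z k / al Z K.
The two rarest classes, al z k and AL Z K, are the double crossovers. Comparing them with the parentals, only the al allele has switched, so al is the middle locus and the order is k – al – z.
Crossovers in the k–al interval produce the single-crossover classes AL z K and al Z k (52 + 71 = 123) plus the double crossovers (9).
RF(k–al) = (123 + 9) / 800 = 132/800 = 0.1650 → 16.5 m.u.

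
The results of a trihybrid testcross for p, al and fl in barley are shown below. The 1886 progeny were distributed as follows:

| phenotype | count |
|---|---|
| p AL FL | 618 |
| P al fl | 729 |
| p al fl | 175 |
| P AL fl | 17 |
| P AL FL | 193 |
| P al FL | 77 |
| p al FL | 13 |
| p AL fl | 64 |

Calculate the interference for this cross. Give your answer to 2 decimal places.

0.17

The two most frequent reciprocal classes, P al fl and p AL FL, are the parental types, so the F1 was P al fl / p AL FL.
The two rarest classes, P AL fl and p al FL, are the double crossovers. Comparing them with the parentals, only the al allele has switched, so al is the middle locus and the order is fl – al – p.
fl–al: (141 + 30)/1886 = 0.0907; al–p: (368 + 30)/1886 = 0.2110.
Expected DCO frequency = 0.0907 × 0.2110 ≈ 0.01914; observed = 30/1886 ≈ 0.01591.
Coefficient of coincidence = 0.01591/0.01914 ≈ 0.83; interference = 1 − 0.83 = 0.17.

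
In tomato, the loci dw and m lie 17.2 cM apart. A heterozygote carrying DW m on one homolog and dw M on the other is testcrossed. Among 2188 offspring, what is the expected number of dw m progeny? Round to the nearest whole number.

188

A map distance of 17.2 cM corresponds to a recombination frequency of 0.172.
The F1 is DW m / dw M, so dw m is a recombinant gamete class with expected frequency r/2 = 0.172/2 = 0.0860.
Expected number = 0.0860 × 2188 = 188.17 ≈ 188.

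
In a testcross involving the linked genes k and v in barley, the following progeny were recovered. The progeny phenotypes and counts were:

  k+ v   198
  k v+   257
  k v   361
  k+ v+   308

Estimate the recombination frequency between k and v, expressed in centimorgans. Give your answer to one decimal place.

The two most frequent classes, k+ v+ (308) and k v (361), are the parental types, so the F1 was k+ v+ / k v.
The recombinant classes are k+ v and k v+: 198 + 257 = 455.
Recombination frequency = 455/1124 = 0.4048 ≈ 40.5%, i.e. 40.5 centimorgans.

40.5 centimorgans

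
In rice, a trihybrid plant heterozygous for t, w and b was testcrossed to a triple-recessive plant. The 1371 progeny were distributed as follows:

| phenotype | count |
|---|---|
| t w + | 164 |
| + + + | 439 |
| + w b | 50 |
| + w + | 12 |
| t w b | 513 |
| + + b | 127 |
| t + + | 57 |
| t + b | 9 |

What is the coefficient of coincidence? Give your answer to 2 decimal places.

The two most frequent reciprocal classes, + + + and t w b, are the parental types, so the F1 was + + + / t w b.
The two rarest classes, + w + and t + b, are the double crossovers. Comparing them with the parentals, only the w allele has switched, so w is the middle locus and the order is t – w – b.
t–w: (107 + 21)/1371 = 0.0934; w–b: (291 + 21)/1371 = 0.2276.
Expected DCO frequency = 0.0934 × 0.2276 ≈ 0.02126; observed = 21/1371 ≈ 0.01532.
Coefficient of coincidence = 0.01532/0.02126 ≈ 0.72.

0.72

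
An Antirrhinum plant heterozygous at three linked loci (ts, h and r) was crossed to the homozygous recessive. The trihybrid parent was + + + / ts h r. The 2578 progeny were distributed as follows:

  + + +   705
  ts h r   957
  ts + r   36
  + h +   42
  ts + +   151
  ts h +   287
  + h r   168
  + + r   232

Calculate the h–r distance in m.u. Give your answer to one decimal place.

23.2 m.u.

The two rarest classes, + h + and ts + r, are the double crossovers. Comparing them with the parentals, only the h allele has switched, so h is the middle locus and the order is r – h – ts.
Crossovers in the r–h interval produce the single-crossover classes + + r and ts h + (232 + 287 = 519) plus the double crossovers (78).
RF(r–h) = (519 + 78) / 2578 = 597/2578 = 0.2316 → 23.2 m.u.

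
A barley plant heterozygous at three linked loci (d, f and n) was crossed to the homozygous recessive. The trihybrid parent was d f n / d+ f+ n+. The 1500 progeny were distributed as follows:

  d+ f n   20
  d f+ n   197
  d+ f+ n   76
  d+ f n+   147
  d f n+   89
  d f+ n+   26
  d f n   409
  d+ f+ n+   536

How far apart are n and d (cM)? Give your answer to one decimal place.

The two rarest classes, d+ f n and d f+ n+, are the double crossovers. Comparing them with the parentals, only the d allele has switched, so d is the middle locus and the order is f – d – n.
Crossovers in the d–n interval produce the single-crossover classes d f n+ and d+ f+ n (89 + 76 = 165) plus the double crossovers (46).
RF(d–n) = (165 + 46) / 1500 = 211/1500 = 0.1407 → 14.1 cM.

14.1 cM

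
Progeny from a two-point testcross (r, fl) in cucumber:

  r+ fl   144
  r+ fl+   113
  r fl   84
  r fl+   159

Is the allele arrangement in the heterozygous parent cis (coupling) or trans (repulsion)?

trans

The two most frequent classes are r+ fl (144) and r fl+ (159); these are the parental (non-recombinant) types.
So the F1 carried r+ fl on one chromosome and r fl+ on the other — the recessive alleles are on opposite chromosomes (trans / repulsion).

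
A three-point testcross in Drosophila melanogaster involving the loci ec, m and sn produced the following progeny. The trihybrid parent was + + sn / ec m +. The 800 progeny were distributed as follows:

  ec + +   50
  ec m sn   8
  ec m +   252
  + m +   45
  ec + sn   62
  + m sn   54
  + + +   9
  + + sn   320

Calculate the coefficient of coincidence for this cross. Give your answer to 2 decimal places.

The two rarest classes, + + + and ec m sn, are the double crossovers. Comparing them with the parentals, only the sn allele has switched, so sn is the middle locus and the order is ec – sn – m.
ec–sn: (107 + 17)/800 = 0.1550; sn–m: (104 + 17)/800 = 0.1512.
Expected DCO frequency = 0.1550 × 0.1512 ≈ 0.02344; observed = 17/800 ≈ 0.02125.
Coefficient of coincidence = 0.02125/0.02344 ≈ 0.91.

0.91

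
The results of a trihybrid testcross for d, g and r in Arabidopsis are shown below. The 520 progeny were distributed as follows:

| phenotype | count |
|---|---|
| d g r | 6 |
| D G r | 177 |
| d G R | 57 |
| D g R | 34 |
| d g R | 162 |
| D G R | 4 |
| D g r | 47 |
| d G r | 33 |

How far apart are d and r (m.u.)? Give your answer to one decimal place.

14.8 m.u.

The two most frequent reciprocal classes, D G r and d g R, are the parental types, so the F1 was D G r / d g R.
The two rarest classes, D G R and d g r, are the double crossovers. Comparing them with the parentals, only the r allele has switched, so r is the middle locus and the order is g – r – d.
Crossovers in the r–d interval produce the single-crossover classes d G r and D g R (33 + 34 = 67) plus the double crossovers (10).
RF(r–d) = (67 + 10) / 520 = 77/520 = 0.1481 → 14.8 m.u.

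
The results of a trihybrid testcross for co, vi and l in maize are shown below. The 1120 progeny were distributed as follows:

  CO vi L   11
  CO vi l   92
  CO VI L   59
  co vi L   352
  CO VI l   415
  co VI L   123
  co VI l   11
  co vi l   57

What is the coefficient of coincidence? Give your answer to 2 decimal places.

0.75

The two most frequent reciprocal classes, co vi L and CO VI l, are the parental types, so the F1 was co vi L / CO VI l.
The two rarest classes, CO vi L and co VI l, are the double crossovers. Comparing them with the parentals, only the co allele has switched, so co is the middle locus and the order is vi – co – l.
vi–co: (215 + 22)/1120 = 0.2116; co–l: (116 + 22)/1120 = 0.1232.
Expected DCO frequency = 0.2116 × 0.1232 ≈ 0.02607; observed = 22/1120 ≈ 0.01964.
Coefficient of coincidence = 0.01964/0.02607 ≈ 0.75.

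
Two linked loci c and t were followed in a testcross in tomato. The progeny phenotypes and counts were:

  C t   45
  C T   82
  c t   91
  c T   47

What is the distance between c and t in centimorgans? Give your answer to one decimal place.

The two most frequent classes, C T (82) and c t (91), are the parental types, so the F1 was C T / c t.
The recombinant classes are C t and c T: 45 + 47 = 92.
Recombination frequency = 92/265 = 0.3472 ≈ 34.7%, i.e. 34.7 centimorgans.

34.7 centimorgans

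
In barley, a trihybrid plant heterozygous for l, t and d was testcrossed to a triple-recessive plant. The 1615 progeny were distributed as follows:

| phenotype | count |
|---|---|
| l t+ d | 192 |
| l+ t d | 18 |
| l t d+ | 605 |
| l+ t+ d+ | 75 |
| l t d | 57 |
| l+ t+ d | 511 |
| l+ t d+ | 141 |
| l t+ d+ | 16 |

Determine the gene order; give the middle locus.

t

The two most frequent reciprocal classes, l+ t+ d and l t d+, are the parental types, so the F1 was l+ t+ d / l t d+.
The two rarest classes, l+ t d and l t+ d+, are the double crossovers. Comparing them with the parentals, only the t allele has switched, so t is the middle locus and the order is d – t – l.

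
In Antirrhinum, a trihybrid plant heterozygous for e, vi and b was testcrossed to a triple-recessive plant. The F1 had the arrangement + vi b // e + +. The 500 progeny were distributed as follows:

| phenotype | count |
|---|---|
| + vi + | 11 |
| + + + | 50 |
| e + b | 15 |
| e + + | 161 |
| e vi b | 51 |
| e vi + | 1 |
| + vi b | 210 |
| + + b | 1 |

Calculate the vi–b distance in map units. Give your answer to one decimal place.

The two rarest classes, + + b and e vi +, are the double crossovers. Comparing them with the parentals, only the vi allele has switched, so vi is the middle locus and the order is e – vi – b.
Crossovers in the vi–b interval produce the single-crossover classes + vi + and e + b (11 + 15 = 26) plus the double crossovers (2).
RF(vi–b) = (26 + 2) / 500 = 28/500 = 0.0560 → 5.6 map units.

5.6 map units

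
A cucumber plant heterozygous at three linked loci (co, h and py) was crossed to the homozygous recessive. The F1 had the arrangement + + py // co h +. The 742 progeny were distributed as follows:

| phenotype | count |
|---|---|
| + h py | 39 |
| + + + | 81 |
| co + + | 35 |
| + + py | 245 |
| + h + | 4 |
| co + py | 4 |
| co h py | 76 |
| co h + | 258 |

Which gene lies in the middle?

co

The two rarest classes, co + py and + h +, are the double crossovers. Comparing them with the parentals, only the co allele has switched, so co is the middle locus and the order is h – co – py.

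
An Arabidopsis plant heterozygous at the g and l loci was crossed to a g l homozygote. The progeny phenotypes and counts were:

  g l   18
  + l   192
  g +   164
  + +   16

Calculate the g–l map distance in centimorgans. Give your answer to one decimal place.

The two most frequent classes, + l (192) and g + (164), are the parental types, so the F1 was + l / g +.
The recombinant classes are + + and g l: 16 + 18 = 34.
Recombination frequency = 34/390 = 0.0872 ≈ 8.7%, i.e. 8.7 centimorgans.

8.7 centimorgans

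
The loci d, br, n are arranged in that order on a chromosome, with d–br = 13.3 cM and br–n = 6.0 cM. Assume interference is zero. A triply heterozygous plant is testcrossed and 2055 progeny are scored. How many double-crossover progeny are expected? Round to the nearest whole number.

16

Map distances give recombination frequencies of 0.133 and 0.060 for the two intervals.
With no interference, expected double-crossover frequency = 0.133 × 0.060 = 0.00798.
Expected number = 0.00798 × 2055 = 16.40 ≈ 16.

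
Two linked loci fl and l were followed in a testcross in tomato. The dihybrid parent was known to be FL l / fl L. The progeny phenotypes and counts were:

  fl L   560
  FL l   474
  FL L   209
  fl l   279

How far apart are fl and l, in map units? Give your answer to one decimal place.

The recombinant classes are FL L and fl l: 209 + 279 = 488.
Recombination frequency = 488/1522 = 0.3206 ≈ 32.1%, i.e. 32.1 map units.

32.1 map units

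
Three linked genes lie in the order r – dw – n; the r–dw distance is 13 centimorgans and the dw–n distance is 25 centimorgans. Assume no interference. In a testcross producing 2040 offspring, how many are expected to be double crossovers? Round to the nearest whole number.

Map distances give recombination frequencies of 0.130 and 0.250 for the two intervals.
With no interference, expected double-crossover frequency = 0.130 × 0.250 = 0.03250.
Expected number = 0.03250 × 2040 = 66.30 ≈ 66.

66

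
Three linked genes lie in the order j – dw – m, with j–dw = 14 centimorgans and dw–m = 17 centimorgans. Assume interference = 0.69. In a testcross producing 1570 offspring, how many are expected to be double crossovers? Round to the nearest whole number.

Map distances give recombination frequencies of 0.140 and 0.170 for the two intervals.
With interference 0.69 (so coincidence = 0.31), expected double-crossover frequency = 0.140 × 0.170 × 0.31 = 0.00738.
Expected number = 0.00738 × 1570 = 11.58 ≈ 12.

12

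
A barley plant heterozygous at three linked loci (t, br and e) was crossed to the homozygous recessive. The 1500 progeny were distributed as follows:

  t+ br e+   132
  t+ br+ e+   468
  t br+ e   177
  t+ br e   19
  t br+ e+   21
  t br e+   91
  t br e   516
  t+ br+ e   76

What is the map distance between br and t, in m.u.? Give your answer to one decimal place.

The two most frequent reciprocal classes, t+ br+ e+ and t br e, are the parental types, so the F1 was t+ br+ e+ / t br e.
The two rarest classes, t br+ e+ and t+ br e, are the double crossovers. Comparing them with the parentals, only the t allele has switched, so t is the middle locus and the order is br – t – e.
Crossovers in the br–t interval produce the single-crossover classes t+ br e+ and t br+ e (132 + 177 = 309) plus the double crossovers (40).
RF(br–t) = (309 + 40) / 1500 = 349/1500 = 0.2327 → 23.3 m.u.

23.3 m.u.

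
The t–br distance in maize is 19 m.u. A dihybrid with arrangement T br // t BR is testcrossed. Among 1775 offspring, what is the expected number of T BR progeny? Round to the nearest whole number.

A map distance of 19 m.u. corresponds to a recombination frequency of 0.190.
The F1 is T br / t BR, so T BR is a recombinant gamete class with expected frequency r/2 = 0.190/2 = 0.0950.
Expected number = 0.0950 × 1775 = 168.62 ≈ 169.

169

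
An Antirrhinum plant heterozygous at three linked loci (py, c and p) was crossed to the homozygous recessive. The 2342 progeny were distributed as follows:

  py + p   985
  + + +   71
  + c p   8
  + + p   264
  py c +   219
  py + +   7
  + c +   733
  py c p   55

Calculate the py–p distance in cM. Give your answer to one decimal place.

21.3 cM

The two most frequent reciprocal classes, py + p and + c +, are the parental types, so the F1 was py + p / + c +.
The two rarest classes, py + + and + c p, are the double crossovers. Comparing them with the parentals, only the p allele has switched, so p is the middle locus and the order is c – p – py.
Crossovers in the p–py interval produce the single-crossover classes + + p and py c + (264 + 219 = 483) plus the double crossovers (15).
RF(p–py) = (483 + 15) / 2342 = 498/2342 = 0.2126 → 21.3 cM.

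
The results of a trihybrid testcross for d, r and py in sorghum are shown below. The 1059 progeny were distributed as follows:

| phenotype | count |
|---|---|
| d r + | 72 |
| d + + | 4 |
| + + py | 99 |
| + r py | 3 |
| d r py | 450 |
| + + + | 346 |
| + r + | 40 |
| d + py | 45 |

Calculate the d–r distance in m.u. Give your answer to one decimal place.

8.7 m.u.

The two most frequent reciprocal classes, + + + and d r py, are the parental types, so the F1 was + + + / d r py.
The two rarest classes, d + + and + r py, are the double crossovers. Comparing them with the parentals, only the d allele has switched, so d is the middle locus and the order is r – d – py.
Crossovers in the r–d interval produce the single-crossover classes + r + and d + py (40 + 45 = 85) plus the double crossovers (7).
RF(r–d) = (85 + 7) / 1059 = 92/1059 = 0.0869 → 8.7 m.u.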